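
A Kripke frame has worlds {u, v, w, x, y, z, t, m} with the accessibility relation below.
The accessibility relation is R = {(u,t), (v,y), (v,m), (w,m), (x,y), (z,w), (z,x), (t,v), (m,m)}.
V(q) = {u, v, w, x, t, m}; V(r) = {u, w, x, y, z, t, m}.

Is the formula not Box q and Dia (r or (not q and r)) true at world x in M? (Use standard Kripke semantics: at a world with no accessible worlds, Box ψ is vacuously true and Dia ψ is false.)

Recall that Box ψ holds at a world iff ψ holds at every accessible world, and Dia ψ holds iff ψ holds at some accessible world.
At x: not Box q is true, Dia (r or (not q and r)) is true, so not Box q and Dia (r or (not q and r)) is true.
  At x: Box q is false, so not Box q is true.
    At x: Box q requires q at every successor {y}.
      q fails at y, so Box q is false at x.
  At x: Dia (r or (not q and r)) requires r or (not q and r) at some successor in {y}.
    r or (not q and r) holds at y, so Dia (r or (not q and r)) is true at x.

Yes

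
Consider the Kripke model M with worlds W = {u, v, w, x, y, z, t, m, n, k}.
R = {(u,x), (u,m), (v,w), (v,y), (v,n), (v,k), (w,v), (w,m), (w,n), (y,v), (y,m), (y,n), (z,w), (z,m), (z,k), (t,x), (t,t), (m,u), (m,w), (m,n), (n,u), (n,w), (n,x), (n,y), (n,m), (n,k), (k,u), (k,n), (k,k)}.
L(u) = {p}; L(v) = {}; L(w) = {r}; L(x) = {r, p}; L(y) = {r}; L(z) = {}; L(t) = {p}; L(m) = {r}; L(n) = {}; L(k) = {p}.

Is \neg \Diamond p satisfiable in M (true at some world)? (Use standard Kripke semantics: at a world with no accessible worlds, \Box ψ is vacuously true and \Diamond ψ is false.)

Let φ = \neg \Diamond p. Evaluate φ at each world:
  u (successors {x, m}): φ is false.
  v (successors {w, y, n, k}): φ is false.
  w (successors {v, m, n}): φ is true.
  x (successors ∅): φ is true.
  y (successors {v, m, n}): φ is true.
  z (successors {w, m, k}): φ is false.
  t (successors {x, t}): φ is false.
  m (successors {u, w, n}): φ is false.
  n (successors {u, w, x, y, m, k}): φ is false.
  k (successors {u, n, k}): φ is false.
Detail at w (witness):
  At w: \Diamond p is false, so \neg \Diamond p is true.
    At w: \Diamond p requires p at some successor in {v, m, n}.
      At v: p is false.
      At m: p is false.
      At n: p is false.
    So \Diamond p is false at w.

Yes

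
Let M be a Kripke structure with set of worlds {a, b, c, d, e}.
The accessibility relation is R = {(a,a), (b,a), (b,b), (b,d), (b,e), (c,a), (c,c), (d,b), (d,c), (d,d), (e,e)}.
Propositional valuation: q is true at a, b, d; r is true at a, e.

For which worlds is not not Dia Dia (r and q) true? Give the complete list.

Let φ = not not Dia Dia (r and q). Evaluate φ at each world:
  a (successors {a}): φ is true.
  b (successors {a, b, d, e}): φ is true.
  c (successors {a, c}): φ is true.
  d (successors {b, c, d}): φ is true.
  e (successors {e}): φ is false.
For instance, at e:
  At e: not Dia Dia (r and q) is true, so not not Dia Dia (r and q) is false.
    At e: Dia Dia (r and q) is false, so not Dia Dia (r and q) is true.
      At e: Dia Dia (r and q) requires Dia (r and q) at some successor in {e}.
        At e: Dia (r and q) is false.
      So Dia Dia (r and q) is false at e.
Satisfying worlds: {a, b, c, d}

a, b, c, d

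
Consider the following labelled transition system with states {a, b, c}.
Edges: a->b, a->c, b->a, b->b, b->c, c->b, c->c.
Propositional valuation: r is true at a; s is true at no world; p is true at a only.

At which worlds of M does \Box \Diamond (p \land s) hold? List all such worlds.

none

Let φ = \Box \Diamond (p \land s). Evaluate φ at each world:
  a (successors {b, c}): φ is false.
  b (successors {a, b, c}): φ is false.
  c (successors {b, c}): φ is false.
For instance, at b:
  At b: \Box \Diamond (p \land s) requires \Diamond (p \land s) at every successor {a, b, c}.
    \Diamond (p \land s) fails at a, so \Box \Diamond (p \land s) is false at b.
      At a: \Diamond (p \land s) requires p \land s at some successor in {b, c}.
        At b: p \land s is false.
        At c: p \land s is false.
      So \Diamond (p \land s) is false at a.
Satisfying worlds: none.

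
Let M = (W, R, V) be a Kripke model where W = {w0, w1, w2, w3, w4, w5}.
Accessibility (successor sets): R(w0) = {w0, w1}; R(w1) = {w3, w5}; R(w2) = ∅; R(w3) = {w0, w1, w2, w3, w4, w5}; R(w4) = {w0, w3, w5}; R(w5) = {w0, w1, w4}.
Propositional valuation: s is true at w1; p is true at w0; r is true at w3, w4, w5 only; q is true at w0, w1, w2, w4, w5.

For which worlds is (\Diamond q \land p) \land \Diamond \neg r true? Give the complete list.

Let φ = (\Diamond q \land p) \land \Diamond \neg r. Evaluate φ at each world:
  w0 (successors {w0, w1}): φ is true.
  w1 (successors {w3, w5}): φ is false.
  w2 (successors ∅): φ is false.
  w3 (successors {w0, w1, w2, w3, w4, w5}): φ is false.
  w4 (successors {w0, w3, w5}): φ is false.
  w5 (successors {w0, w1, w4}): φ is false.
For instance, at w0:
  At w0: \Diamond q \land p is true, \Diamond \neg r is true, so (\Diamond q \land p) \land \Diamond \neg r is true.
    At w0: \Diamond q is true, p is true, so \Diamond q \land p is true.
      At w0: \Diamond q requires q at some successor in {w0, w1}.
        q holds at w0, so \Diamond q is true at w0.
    At w0: \Diamond \neg r requires \neg r at some successor in {w0, w1}.
      \neg r holds at w0, so \Diamond \neg r is true at w0.
Satisfying worlds: {w0}

w0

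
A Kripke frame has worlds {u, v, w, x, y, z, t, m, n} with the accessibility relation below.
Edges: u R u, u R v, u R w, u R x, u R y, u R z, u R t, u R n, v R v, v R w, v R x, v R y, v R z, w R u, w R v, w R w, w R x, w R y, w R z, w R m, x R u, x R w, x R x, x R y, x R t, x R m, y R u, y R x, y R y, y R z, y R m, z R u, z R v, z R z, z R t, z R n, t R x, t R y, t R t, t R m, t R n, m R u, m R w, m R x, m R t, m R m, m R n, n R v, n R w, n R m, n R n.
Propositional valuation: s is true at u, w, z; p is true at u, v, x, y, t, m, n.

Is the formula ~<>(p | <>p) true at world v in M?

At v: <>(p | <>p) is true, so ~<>(p | <>p) is false.
  At v: <>(p | <>p) requires p | <>p at some successor in {v, w, x, y, z}.
    p | <>p holds at v, so <>(p | <>p) is true at v.
      At v: p is true, <>p is true, so p | <>p is true.

No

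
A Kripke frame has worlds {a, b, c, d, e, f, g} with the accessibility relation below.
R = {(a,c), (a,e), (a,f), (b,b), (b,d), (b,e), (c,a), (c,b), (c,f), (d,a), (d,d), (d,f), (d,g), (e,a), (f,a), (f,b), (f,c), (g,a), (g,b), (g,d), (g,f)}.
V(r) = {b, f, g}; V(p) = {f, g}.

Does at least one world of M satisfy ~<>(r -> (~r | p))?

No

Let φ = ~<>(r -> (~r | p)). Evaluate φ at each world:
  a (successors {c, e, f}): φ is false.
  b (successors {b, d, e}): φ is false.
  c (successors {a, b, f}): φ is false.
  d (successors {a, d, f, g}): φ is false.
  e (successors {a}): φ is false.
  f (successors {a, b, c}): φ is false.
  g (successors {a, b, d, f}): φ is false.
For instance, at g:
  At g: <>(r -> (~r | p)) is true, so ~<>(r -> (~r | p)) is false.
    At g: <>(r -> (~r | p)) requires r -> (~r | p) at some successor in {a, b, d, f}.
      r -> (~r | p) holds at a, so <>(r -> (~r | p)) is true at g.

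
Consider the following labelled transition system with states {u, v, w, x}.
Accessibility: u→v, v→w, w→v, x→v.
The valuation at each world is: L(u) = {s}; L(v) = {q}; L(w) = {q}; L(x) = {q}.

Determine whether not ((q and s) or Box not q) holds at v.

At v: (q and s) or Box not q is false, so not ((q and s) or Box not q) is true.
  At v: q and s is false, Box not q is false, so (q and s) or Box not q is false.
    At v: Box not q requires not q at every successor {w}.
      not q fails at w, so Box not q is false at v.

Yes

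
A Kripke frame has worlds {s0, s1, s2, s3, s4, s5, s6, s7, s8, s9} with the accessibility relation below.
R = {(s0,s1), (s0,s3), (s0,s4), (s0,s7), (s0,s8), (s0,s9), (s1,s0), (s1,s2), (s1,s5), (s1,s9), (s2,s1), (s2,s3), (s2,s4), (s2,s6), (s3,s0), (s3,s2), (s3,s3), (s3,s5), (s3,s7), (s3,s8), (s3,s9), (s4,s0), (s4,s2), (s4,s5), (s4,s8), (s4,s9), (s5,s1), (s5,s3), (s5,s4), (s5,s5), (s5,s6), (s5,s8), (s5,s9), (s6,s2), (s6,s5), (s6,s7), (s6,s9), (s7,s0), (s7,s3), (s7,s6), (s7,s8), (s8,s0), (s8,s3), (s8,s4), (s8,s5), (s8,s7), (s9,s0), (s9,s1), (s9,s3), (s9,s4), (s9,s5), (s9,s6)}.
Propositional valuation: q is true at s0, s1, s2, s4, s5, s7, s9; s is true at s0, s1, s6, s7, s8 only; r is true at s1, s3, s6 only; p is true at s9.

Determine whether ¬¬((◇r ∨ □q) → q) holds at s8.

Recall that □ψ holds at a world iff ψ holds at every accessible world, and ◇ψ holds iff ψ holds at some accessible world.
At s8: ¬((◇r ∨ □q) → q) is true, so ¬¬((◇r ∨ □q) → q) is false.
  At s8: (◇r ∨ □q) → q is false, so ¬((◇r ∨ □q) → q) is true.
    At s8: ◇r ∨ □q is true, q is false, so (◇r ∨ □q) → q is false.
      At s8: ◇r is true, □q is false, so ◇r ∨ □q is true.

No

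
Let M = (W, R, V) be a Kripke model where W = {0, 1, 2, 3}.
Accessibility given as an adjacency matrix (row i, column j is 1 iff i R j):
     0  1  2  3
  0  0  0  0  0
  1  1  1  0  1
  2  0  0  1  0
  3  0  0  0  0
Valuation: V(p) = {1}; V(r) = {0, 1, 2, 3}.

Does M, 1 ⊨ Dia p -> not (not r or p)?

No

At 1: Dia p is true, not (not r or p) is false, so Dia p -> not (not r or p) is false.
  At 1: Dia p requires p at some successor in {0, 1, 3}.
    p holds at 1, so Dia p is true at 1.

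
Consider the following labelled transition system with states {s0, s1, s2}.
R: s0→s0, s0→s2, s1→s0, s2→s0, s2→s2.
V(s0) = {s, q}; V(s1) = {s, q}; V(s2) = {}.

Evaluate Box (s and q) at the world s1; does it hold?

Yes

Recall that Box ψ holds at a world iff ψ holds at every accessible world, and Dia ψ holds iff ψ holds at some accessible world.
At s1: Box (s and q) requires s and q at every successor {s0}.
  At s0: s and q is true.
So Box (s and q) is true at s1.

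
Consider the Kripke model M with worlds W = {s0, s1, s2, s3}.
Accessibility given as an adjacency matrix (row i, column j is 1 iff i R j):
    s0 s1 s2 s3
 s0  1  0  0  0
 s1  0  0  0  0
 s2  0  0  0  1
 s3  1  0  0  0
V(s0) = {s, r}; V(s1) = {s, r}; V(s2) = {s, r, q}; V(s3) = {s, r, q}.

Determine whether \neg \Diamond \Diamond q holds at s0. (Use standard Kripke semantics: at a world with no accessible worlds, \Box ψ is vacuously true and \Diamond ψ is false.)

Yes

At s0: \Diamond \Diamond q is false, so \neg \Diamond \Diamond q is true.
  At s0: \Diamond \Diamond q requires \Diamond q at some successor in {s0}.
    At s0: \Diamond q is false.
  So \Diamond \Diamond q is false at s0.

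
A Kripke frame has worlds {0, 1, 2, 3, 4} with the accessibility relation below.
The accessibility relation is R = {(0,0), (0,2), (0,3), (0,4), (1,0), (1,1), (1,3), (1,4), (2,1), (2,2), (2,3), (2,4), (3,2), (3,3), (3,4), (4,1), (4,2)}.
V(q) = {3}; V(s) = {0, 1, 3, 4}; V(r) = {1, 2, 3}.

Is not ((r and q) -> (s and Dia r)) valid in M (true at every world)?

Let φ = not ((r and q) -> (s and Dia r)). Evaluate φ at each world:
  0 (successors {0, 2, 3, 4}): φ is false.
  1 (successors {0, 1, 3, 4}): φ is false.
  2 (successors {1, 2, 3, 4}): φ is false.
  3 (successors {2, 3, 4}): φ is false.
  4 (successors {1, 2}): φ is false.
Detail at 0 (counterexample):
  At 0: (r and q) -> (s and Dia r) is true, so not ((r and q) -> (s and Dia r)) is false.
    At 0: r and q is false, s and Dia r is true, so (r and q) -> (s and Dia r) is true.
      At 0: s is true, Dia r is true, so s and Dia r is true.

No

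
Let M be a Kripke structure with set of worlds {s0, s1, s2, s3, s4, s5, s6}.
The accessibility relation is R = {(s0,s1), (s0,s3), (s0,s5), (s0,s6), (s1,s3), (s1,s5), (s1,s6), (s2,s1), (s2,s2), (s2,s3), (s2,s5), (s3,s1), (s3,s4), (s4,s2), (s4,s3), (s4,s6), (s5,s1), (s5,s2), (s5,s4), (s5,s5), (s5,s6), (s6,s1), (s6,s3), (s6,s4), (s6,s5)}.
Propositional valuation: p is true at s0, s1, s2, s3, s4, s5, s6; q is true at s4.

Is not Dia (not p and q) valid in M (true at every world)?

Let φ = not Dia (not p and q). Evaluate φ at each world:
  s0 (successors {s1, s3, s5, s6}): φ is true.
  s1 (successors {s3, s5, s6}): φ is true.
  s2 (successors {s1, s2, s3, s5}): φ is true.
  s3 (successors {s1, s4}): φ is true.
  s4 (successors {s2, s3, s6}): φ is true.
  s5 (successors {s1, s2, s4, s5, s6}): φ is true.
  s6 (successors {s1, s3, s4, s5}): φ is true.
For instance, at s2:
  At s2: Dia (not p and q) is false, so not Dia (not p and q) is true.
    At s2: Dia (not p and q) requires not p and q at some successor in {s1, s2, s3, s5}.
      At s1: not p and q is false.
      At s2: not p and q is false.
      At s3: not p and q is false.
      At s5: not p and q is false.
    So Dia (not p and q) is false at s2.

Yes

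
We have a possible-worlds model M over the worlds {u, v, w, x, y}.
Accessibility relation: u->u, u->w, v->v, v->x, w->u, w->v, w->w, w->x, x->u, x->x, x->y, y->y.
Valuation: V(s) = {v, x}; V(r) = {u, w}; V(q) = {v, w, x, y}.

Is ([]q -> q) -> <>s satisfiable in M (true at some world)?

Let φ = ([]q -> q) -> <>s. Evaluate φ at each world:
  u (successors {u, w}): φ is false.
  v (successors {v, x}): φ is true.
  w (successors {u, v, w, x}): φ is true.
  x (successors {u, x, y}): φ is true.
  y (successors {y}): φ is false.
Detail at v (witness):
  At v: []q -> q is true, <>s is true, so ([]q -> q) -> <>s is true.
    At v: []q is true, q is true, so []q -> q is true.
      At v: []q requires q at every successor {v, x}.
        At v: q is true.
        At x: q is true.
      So []q is true at v.
    At v: <>s requires s at some successor in {v, x}.
      s holds at v, so <>s is true at v.

Yes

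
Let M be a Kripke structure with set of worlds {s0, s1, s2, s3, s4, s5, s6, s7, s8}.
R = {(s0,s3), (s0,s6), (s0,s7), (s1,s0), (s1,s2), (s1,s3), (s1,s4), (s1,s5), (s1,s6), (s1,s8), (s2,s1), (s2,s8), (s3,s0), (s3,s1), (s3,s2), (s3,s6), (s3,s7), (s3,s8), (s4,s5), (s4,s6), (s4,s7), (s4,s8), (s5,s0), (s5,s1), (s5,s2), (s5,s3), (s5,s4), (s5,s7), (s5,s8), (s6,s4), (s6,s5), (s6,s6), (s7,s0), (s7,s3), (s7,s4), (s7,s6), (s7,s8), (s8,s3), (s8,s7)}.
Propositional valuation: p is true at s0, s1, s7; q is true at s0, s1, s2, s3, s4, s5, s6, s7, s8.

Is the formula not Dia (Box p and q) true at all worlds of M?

Let φ = not Dia (Box p and q). Evaluate φ at each world:
  s0 (successors {s3, s6, s7}): φ is true.
  s1 (successors {s0, s2, s3, s4, s5, s6, s8}): φ is true.
  s2 (successors {s1, s8}): φ is true.
  s3 (successors {s0, s1, s2, s6, s7, s8}): φ is true.
  s4 (successors {s5, s6, s7, s8}): φ is true.
  s5 (successors {s0, s1, s2, s3, s4, s7, s8}): φ is true.
  s6 (successors {s4, s5, s6}): φ is true.
  s7 (successors {s0, s3, s4, s6, s8}): φ is true.
  s8 (successors {s3, s7}): φ is true.
For instance, at s1:
  At s1: Dia (Box p and q) is false, so not Dia (Box p and q) is true.
    At s1: Dia (Box p and q) requires Box p and q at some successor in {s0, s2, s3, s4, s5, s6, s8}.
      At s0: Box p and q is false.
      At s2: Box p and q is false.
      At s3: Box p and q is false.
      At s4: Box p and q is false.
      At s5: Box p and q is false.
      At s6: Box p and q is false.
      At s8: Box p and q is false.
    So Dia (Box p and q) is false at s1.

Yes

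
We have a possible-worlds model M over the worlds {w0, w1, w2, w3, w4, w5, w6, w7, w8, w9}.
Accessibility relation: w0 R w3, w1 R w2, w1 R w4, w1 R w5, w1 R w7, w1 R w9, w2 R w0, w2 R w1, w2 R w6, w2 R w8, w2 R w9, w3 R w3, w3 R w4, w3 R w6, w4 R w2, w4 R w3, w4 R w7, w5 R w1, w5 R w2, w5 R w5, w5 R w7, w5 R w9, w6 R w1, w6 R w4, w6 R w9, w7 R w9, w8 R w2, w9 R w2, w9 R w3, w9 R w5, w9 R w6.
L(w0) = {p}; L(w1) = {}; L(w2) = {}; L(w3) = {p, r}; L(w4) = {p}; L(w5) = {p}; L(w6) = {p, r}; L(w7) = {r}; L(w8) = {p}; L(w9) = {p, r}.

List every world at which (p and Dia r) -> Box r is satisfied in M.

w0, w1, w2, w7, w8

Recall that Box ψ holds at a world iff ψ holds at every accessible world, and Dia ψ holds iff ψ holds at some accessible world.
Let φ = (p and Dia r) -> Box r. Evaluate φ at each world:
  w0 (successors {w3}): φ is true.
  w1 (successors {w2, w4, w5, w7, w9}): φ is true.
  w2 (successors {w0, w1, w6, w8, w9}): φ is true.
  w3 (successors {w3, w4, w6}): φ is false.
  w4 (successors {w2, w3, w7}): φ is false.
  w5 (successors {w1, w2, w5, w7, w9}): φ is false.
  w6 (successors {w1, w4, w9}): φ is false.
  w7 (successors {w9}): φ is true.
  w8 (successors {w2}): φ is true.
  w9 (successors {w2, w3, w5, w6}): φ is false.
For instance, at w6:
  At w6: p and Dia r is true, Box r is false, so (p and Dia r) -> Box r is false.
    At w6: p is true, Dia r is true, so p and Dia r is true.
      At w6: Dia r requires r at some successor in {w1, w4, w9}.
        r holds at w9, so Dia r is true at w6.
    At w6: Box r requires r at every successor {w1, w4, w9}.
      r fails at w1, so Box r is false at w6.
Satisfying worlds: {w0, w1, w2, w7, w8}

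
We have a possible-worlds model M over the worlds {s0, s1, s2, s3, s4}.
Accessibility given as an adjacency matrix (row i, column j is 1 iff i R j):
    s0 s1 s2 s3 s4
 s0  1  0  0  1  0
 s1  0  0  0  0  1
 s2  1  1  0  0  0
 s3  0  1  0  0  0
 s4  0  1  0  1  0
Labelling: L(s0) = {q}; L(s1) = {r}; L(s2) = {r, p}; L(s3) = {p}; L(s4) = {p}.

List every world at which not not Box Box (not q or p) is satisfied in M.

s1, s3, s4

Let φ = not not Box Box (not q or p). Evaluate φ at each world:
  s0 (successors {s0, s3}): φ is false.
  s1 (successors {s4}): φ is true.
  s2 (successors {s0, s1}): φ is false.
  s3 (successors {s1}): φ is true.
  s4 (successors {s1, s3}): φ is true.
For instance, at s1:
  At s1: not Box Box (not q or p) is false, so not not Box Box (not q or p) is true.
    At s1: Box Box (not q or p) is true, so not Box Box (not q or p) is false.
      At s1: Box Box (not q or p) requires Box (not q or p) at every successor {s4}.
        At s4: Box (not q or p) is true.
      So Box Box (not q or p) is true at s1.
Satisfying worlds: {s1, s3, s4}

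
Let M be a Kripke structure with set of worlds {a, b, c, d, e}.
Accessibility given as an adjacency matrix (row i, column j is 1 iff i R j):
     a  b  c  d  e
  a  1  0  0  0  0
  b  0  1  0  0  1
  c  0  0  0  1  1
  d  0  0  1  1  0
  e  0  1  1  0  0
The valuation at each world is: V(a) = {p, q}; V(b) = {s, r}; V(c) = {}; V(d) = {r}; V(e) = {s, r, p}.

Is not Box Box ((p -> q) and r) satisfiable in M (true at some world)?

Let φ = not Box Box ((p -> q) and r). Evaluate φ at each world:
  a (successors {a}): φ is true.
  b (successors {b, e}): φ is true.
  c (successors {d, e}): φ is true.
  d (successors {c, d}): φ is true.
  e (successors {b, c}): φ is true.
Detail at a (witness):
  At a: Box Box ((p -> q) and r) is false, so not Box Box ((p -> q) and r) is true.
    At a: Box Box ((p -> q) and r) requires Box ((p -> q) and r) at every successor {a}.
      Box ((p -> q) and r) fails at a, so Box Box ((p -> q) and r) is false at a.

Yes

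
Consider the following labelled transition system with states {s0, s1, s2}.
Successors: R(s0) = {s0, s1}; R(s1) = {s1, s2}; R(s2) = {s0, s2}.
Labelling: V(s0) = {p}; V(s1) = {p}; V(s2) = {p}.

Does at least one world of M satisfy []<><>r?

No

Recall that []ψ holds at a world iff ψ holds at every accessible world, and <>ψ holds iff ψ holds at some accessible world.
Let φ = []<><>r. Evaluate φ at each world:
  s0 (successors {s0, s1}): φ is false.
  s1 (successors {s1, s2}): φ is false.
  s2 (successors {s0, s2}): φ is false.
For instance, at s2:
  At s2: []<><>r requires <><>r at every successor {s0, s2}.
    <><>r fails at s0, so []<><>r is false at s2.
      At s0: <><>r requires <>r at some successor in {s0, s1}.
        At s0: <>r is false.
        At s1: <>r is false.
      So <><>r is false at s0.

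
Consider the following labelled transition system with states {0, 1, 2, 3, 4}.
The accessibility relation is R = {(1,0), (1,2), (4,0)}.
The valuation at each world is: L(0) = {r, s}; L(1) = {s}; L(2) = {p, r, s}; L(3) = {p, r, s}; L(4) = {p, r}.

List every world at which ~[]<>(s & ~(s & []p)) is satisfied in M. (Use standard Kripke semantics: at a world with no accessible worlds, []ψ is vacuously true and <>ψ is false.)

1, 4

Let φ = ~[]<>(s & ~(s & []p)). Evaluate φ at each world:
  0 (successors ∅): φ is false.
  1 (successors {0, 2}): φ is true.
  2 (successors ∅): φ is false.
  3 (successors ∅): φ is false.
  4 (successors {0}): φ is true.
For instance, at 4:
  At 4: []<>(s & ~(s & []p)) is false, so ~[]<>(s & ~(s & []p)) is true.
    At 4: []<>(s & ~(s & []p)) requires <>(s & ~(s & []p)) at every successor {0}.
      <>(s & ~(s & []p)) fails at 0, so []<>(s & ~(s & []p)) is false at 4.
Satisfying worlds: {1, 4}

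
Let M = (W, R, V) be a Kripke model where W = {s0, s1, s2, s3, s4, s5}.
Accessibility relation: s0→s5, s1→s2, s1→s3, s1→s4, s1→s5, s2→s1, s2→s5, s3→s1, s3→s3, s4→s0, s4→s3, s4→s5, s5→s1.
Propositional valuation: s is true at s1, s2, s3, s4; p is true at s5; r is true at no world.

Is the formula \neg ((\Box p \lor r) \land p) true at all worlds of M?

Recall that \Box ψ holds at a world iff ψ holds at every accessible world, and \Diamond ψ holds iff ψ holds at some accessible world.
Let φ = \neg ((\Box p \lor r) \land p). Evaluate φ at each world:
  s0 (successors {s5}): φ is true.
  s1 (successors {s2, s3, s4, s5}): φ is true.
  s2 (successors {s1, s5}): φ is true.
  s3 (successors {s1, s3}): φ is true.
  s4 (successors {s0, s3, s5}): φ is true.
  s5 (successors {s1}): φ is true.
For instance, at s1:
  At s1: (\Box p \lor r) \land p is false, so \neg ((\Box p \lor r) \land p) is true.
    At s1: \Box p \lor r is false, p is false, so (\Box p \lor r) \land p is false.
      At s1: \Box p is false, r is false, so \Box p \lor r is false.

Yes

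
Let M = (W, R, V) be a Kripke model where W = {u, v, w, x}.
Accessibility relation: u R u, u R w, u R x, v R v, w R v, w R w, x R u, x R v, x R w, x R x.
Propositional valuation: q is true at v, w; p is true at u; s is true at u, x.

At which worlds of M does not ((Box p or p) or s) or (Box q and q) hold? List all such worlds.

v, w

Let φ = not ((Box p or p) or s) or (Box q and q). Evaluate φ at each world:
  u (successors {u, w, x}): φ is false.
  v (successors {v}): φ is true.
  w (successors {v, w}): φ is true.
  x (successors {u, v, w, x}): φ is false.
For instance, at x:
  At x: not ((Box p or p) or s) is false, Box q and q is false, so not ((Box p or p) or s) or (Box q and q) is false.
    At x: (Box p or p) or s is true, so not ((Box p or p) or s) is false.
      At x: Box p or p is false, s is true, so (Box p or p) or s is true.
    At x: Box q is false, q is false, so Box q and q is false.
      At x: Box q requires q at every successor {u, v, w, x}.
        q fails at u, so Box q is false at x.
Satisfying worlds: {v, w}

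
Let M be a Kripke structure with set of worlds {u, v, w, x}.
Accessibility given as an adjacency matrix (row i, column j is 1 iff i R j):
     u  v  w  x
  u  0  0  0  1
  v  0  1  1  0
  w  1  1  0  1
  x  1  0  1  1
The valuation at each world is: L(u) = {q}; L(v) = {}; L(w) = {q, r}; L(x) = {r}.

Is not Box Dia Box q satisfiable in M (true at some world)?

Yes

Let φ = not Box Dia Box q. Evaluate φ at each world:
  u (successors {x}): φ is true.
  v (successors {v, w}): φ is true.
  w (successors {u, v, x}): φ is true.
  x (successors {u, w, x}): φ is true.
Detail at u (witness):
  At u: Box Dia Box q is false, so not Box Dia Box q is true.
    At u: Box Dia Box q requires Dia Box q at every successor {x}.
      Dia Box q fails at x, so Box Dia Box q is false at u.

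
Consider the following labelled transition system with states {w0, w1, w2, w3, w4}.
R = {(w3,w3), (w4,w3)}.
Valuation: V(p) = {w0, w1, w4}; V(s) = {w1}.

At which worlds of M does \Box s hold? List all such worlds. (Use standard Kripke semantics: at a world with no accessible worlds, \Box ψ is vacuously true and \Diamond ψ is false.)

w0, w1, w2

Let φ = \Box s. Evaluate φ at each world:
  w0 (successors ∅): φ is true.
  w1 (successors ∅): φ is true.
  w2 (successors ∅): φ is true.
  w3 (successors {w3}): φ is false.
  w4 (successors {w3}): φ is false.
For instance, at w4:
  At w4: \Box s requires s at every successor {w3}.
    s fails at w3, so \Box s is false at w4.
Satisfying worlds: {w0, w1, w2}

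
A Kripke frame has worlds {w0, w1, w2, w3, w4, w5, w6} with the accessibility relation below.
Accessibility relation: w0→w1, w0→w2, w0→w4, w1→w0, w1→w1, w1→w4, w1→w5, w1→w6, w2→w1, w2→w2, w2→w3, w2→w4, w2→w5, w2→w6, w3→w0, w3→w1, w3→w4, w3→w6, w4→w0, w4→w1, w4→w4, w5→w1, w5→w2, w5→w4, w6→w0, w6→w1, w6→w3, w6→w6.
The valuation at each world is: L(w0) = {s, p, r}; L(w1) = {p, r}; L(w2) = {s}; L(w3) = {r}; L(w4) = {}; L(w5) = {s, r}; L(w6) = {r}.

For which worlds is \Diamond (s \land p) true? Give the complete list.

w1, w3, w4, w6

Let φ = \Diamond (s \land p). Evaluate φ at each world:
  w0 (successors {w1, w2, w4}): φ is false.
  w1 (successors {w0, w1, w4, w5, w6}): φ is true.
  w2 (successors {w1, w2, w3, w4, w5, w6}): φ is false.
  w3 (successors {w0, w1, w4, w6}): φ is true.
  w4 (successors {w0, w1, w4}): φ is true.
  w5 (successors {w1, w2, w4}): φ is false.
  w6 (successors {w0, w1, w3, w6}): φ is true.
For instance, at w4:
  At w4: \Diamond (s \land p) requires s \land p at some successor in {w0, w1, w4}.
    s \land p holds at w0, so \Diamond (s \land p) is true at w4.
Satisfying worlds: {w1, w3, w4, w6}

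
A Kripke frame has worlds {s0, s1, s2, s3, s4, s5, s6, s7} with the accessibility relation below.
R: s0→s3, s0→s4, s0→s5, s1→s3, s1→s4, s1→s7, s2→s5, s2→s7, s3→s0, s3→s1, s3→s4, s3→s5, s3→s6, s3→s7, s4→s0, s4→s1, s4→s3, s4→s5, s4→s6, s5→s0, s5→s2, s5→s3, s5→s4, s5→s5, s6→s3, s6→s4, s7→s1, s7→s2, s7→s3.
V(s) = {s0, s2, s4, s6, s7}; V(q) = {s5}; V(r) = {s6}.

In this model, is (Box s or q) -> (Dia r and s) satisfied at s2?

Recall that Box ψ holds at a world iff ψ holds at every accessible world, and Dia ψ holds iff ψ holds at some accessible world.
At s2: Box s or q is false, Dia r and s is false, so (Box s or q) -> (Dia r and s) is true.
  At s2: Box s is false, q is false, so Box s or q is false.
    At s2: Box s requires s at every successor {s5, s7}.
      s fails at s5, so Box s is false at s2.
  At s2: Dia r is false, s is true, so Dia r and s is false.
    At s2: Dia r requires r at some successor in {s5, s7}.
      At s5: r is false.
      At s7: r is false.
    So Dia r is false at s2.

Yes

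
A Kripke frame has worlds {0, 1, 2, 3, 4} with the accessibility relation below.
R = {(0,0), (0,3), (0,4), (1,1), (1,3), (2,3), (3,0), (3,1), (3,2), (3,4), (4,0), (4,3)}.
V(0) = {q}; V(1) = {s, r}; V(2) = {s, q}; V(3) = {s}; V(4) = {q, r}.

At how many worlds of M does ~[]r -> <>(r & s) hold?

Let φ = ~[]r -> <>(r & s). Evaluate φ at each world:
  0 (successors {0, 3, 4}): φ is false.
  1 (successors {1, 3}): φ is true.
  2 (successors {3}): φ is false.
  3 (successors {0, 1, 2, 4}): φ is true.
  4 (successors {0, 3}): φ is false.
For instance, at 2:
  At 2: ~[]r is true, <>(r & s) is false, so ~[]r -> <>(r & s) is false.
    At 2: []r is false, so ~[]r is true.
      At 2: []r requires r at every successor {3}.
        r fails at 3, so []r is false at 2.
    At 2: <>(r & s) requires r & s at some successor in {3}.
      At 3: r & s is false.
    So <>(r & s) is false at 2.
Satisfying worlds: {1, 3}

2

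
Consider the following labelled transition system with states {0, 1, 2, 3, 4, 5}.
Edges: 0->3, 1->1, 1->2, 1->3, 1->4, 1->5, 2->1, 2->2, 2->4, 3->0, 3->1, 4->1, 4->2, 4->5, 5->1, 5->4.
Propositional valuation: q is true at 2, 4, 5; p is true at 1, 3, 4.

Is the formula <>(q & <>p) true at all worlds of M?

No

Recall that <>ψ holds at a world iff ψ holds at some accessible world.
Let φ = <>(q & <>p). Evaluate φ at each world:
  0 (successors {3}): φ is false.
  1 (successors {1, 2, 3, 4, 5}): φ is true.
  2 (successors {1, 2, 4}): φ is true.
  3 (successors {0, 1}): φ is false.
  4 (successors {1, 2, 5}): φ is true.
  5 (successors {1, 4}): φ is true.
Detail at 0 (counterexample):
  At 0: <>(q & <>p) requires q & <>p at some successor in {3}.
    At 3: q & <>p is false.
  So <>(q & <>p) is false at 0.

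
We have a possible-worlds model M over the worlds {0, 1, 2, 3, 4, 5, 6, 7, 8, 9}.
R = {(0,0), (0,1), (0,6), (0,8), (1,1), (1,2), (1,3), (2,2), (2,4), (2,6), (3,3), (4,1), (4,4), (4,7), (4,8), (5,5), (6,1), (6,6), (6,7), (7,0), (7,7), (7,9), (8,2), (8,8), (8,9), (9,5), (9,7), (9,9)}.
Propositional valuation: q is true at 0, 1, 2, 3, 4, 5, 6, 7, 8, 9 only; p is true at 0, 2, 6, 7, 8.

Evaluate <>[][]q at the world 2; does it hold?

Yes

At 2: <>[][]q requires [][]q at some successor in {2, 4, 6}.
  [][]q holds at 2, so <>[][]q is true at 2.
    At 2: [][]q requires []q at every successor {2, 4, 6}.
      At 2: []q is true.
      At 4: []q is true.
      At 6: []q is true.
    So [][]q is true at 2.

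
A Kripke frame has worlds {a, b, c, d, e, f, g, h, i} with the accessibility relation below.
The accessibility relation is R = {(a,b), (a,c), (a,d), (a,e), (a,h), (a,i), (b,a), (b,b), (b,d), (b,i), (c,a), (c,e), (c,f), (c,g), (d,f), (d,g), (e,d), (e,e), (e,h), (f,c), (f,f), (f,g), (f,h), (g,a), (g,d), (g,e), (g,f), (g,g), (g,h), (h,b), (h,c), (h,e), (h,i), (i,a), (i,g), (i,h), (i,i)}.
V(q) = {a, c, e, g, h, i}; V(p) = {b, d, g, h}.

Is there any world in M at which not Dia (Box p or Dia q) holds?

No

Let φ = not Dia (Box p or Dia q). Evaluate φ at each world:
  a (successors {b, c, d, e, h, i}): φ is false.
  b (successors {a, b, d, i}): φ is false.
  c (successors {a, e, f, g}): φ is false.
  d (successors {f, g}): φ is false.
  e (successors {d, e, h}): φ is false.
  f (successors {c, f, g, h}): φ is false.
  g (successors {a, d, e, f, g, h}): φ is false.
  h (successors {b, c, e, i}): φ is false.
  i (successors {a, g, h, i}): φ is false.
For instance, at d:
  At d: Dia (Box p or Dia q) is true, so not Dia (Box p or Dia q) is false.
    At d: Dia (Box p or Dia q) requires Box p or Dia q at some successor in {f, g}.
      Box p or Dia q holds at f, so Dia (Box p or Dia q) is true at d.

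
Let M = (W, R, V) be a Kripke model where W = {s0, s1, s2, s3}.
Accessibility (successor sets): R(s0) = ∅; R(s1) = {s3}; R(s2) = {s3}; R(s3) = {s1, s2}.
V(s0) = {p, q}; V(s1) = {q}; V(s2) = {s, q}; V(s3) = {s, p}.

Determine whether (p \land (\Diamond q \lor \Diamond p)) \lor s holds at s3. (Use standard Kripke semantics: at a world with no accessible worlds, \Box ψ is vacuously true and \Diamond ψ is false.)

Yes

At s3: p \land (\Diamond q \lor \Diamond p) is true, s is true, so (p \land (\Diamond q \lor \Diamond p)) \lor s is true.
  At s3: p is true, \Diamond q \lor \Diamond p is true, so p \land (\Diamond q \lor \Diamond p) is true.
    At s3: \Diamond q is true, \Diamond p is false, so \Diamond q \lor \Diamond p is true.
      At s3: \Diamond q requires q at some successor in {s1, s2}.
        q holds at s1, so \Diamond q is true at s3.
      At s3: \Diamond p requires p at some successor in {s1, s2}.
        At s1: p is false.
        At s2: p is false.
      So \Diamond p is false at s3.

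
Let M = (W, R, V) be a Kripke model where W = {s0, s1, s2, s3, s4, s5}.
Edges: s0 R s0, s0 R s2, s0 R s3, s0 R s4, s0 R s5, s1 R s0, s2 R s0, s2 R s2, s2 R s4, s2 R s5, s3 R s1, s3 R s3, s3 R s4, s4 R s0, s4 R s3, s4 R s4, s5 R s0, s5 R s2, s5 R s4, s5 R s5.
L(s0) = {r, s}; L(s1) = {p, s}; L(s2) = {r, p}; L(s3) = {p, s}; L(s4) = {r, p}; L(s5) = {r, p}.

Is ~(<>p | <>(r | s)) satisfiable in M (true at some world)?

Recall that <>ψ holds at a world iff ψ holds at some accessible world.
Let φ = ~(<>p | <>(r | s)). Evaluate φ at each world:
  s0 (successors {s0, s2, s3, s4, s5}): φ is false.
  s1 (successors {s0}): φ is false.
  s2 (successors {s0, s2, s4, s5}): φ is false.
  s3 (successors {s1, s3, s4}): φ is false.
  s4 (successors {s0, s3, s4}): φ is false.
  s5 (successors {s0, s2, s4, s5}): φ is false.
For instance, at s2:
  At s2: <>p | <>(r | s) is true, so ~(<>p | <>(r | s)) is false.
    At s2: <>p is true, <>(r | s) is true, so <>p | <>(r | s) is true.
      At s2: <>p requires p at some successor in {s0, s2, s4, s5}.
        p holds at s2, so <>p is true at s2.
      At s2: <>(r | s) requires r | s at some successor in {s0, s2, s4, s5}.
        r | s holds at s0, so <>(r | s) is true at s2.

No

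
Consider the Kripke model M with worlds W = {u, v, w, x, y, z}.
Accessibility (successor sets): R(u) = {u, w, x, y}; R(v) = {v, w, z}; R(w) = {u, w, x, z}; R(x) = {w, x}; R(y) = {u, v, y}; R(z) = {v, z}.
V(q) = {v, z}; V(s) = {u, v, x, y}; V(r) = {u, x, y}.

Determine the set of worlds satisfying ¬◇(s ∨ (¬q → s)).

none

Let φ = ¬◇(s ∨ (¬q → s)). Evaluate φ at each world:
  u (successors {u, w, x, y}): φ is false.
  v (successors {v, w, z}): φ is false.
  w (successors {u, w, x, z}): φ is false.
  x (successors {w, x}): φ is false.
  y (successors {u, v, y}): φ is false.
  z (successors {v, z}): φ is false.
For instance, at x:
  At x: ◇(s ∨ (¬q → s)) is true, so ¬◇(s ∨ (¬q → s)) is false.
    At x: ◇(s ∨ (¬q → s)) requires s ∨ (¬q → s) at some successor in {w, x}.
      s ∨ (¬q → s) holds at x, so ◇(s ∨ (¬q → s)) is true at x.
Satisfying worlds: none.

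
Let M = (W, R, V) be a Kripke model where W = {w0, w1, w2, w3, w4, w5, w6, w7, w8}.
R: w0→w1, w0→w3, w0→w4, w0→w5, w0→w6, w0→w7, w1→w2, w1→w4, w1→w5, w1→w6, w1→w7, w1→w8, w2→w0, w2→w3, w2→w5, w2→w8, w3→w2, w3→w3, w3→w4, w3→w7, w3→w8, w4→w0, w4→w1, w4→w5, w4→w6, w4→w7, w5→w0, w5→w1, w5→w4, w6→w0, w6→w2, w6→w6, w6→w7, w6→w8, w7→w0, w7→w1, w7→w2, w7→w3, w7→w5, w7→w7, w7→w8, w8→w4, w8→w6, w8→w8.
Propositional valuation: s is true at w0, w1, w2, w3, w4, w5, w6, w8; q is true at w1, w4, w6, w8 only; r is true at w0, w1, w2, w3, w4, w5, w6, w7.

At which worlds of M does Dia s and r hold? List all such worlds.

w0, w1, w2, w3, w4, w5, w6, w7

Recall that Dia ψ holds at a world iff ψ holds at some accessible world.
Let φ = Dia s and r. Evaluate φ at each world:
  w0 (successors {w1, w3, w4, w5, w6, w7}): φ is true.
  w1 (successors {w2, w4, w5, w6, w7, w8}): φ is true.
  w2 (successors {w0, w3, w5, w8}): φ is true.
  w3 (successors {w2, w3, w4, w7, w8}): φ is true.
  w4 (successors {w0, w1, w5, w6, w7}): φ is true.
  w5 (successors {w0, w1, w4}): φ is true.
  w6 (successors {w0, w2, w6, w7, w8}): φ is true.
  w7 (successors {w0, w1, w2, w3, w5, w7, w8}): φ is true.
  w8 (successors {w4, w6, w8}): φ is false.
For instance, at w1:
  At w1: Dia s is true, r is true, so Dia s and r is true.
    At w1: Dia s requires s at some successor in {w2, w4, w5, w6, w7, w8}.
      s holds at w2, so Dia s is true at w1.
Satisfying worlds: {w0, w1, w2, w3, w4, w5, w6, w7}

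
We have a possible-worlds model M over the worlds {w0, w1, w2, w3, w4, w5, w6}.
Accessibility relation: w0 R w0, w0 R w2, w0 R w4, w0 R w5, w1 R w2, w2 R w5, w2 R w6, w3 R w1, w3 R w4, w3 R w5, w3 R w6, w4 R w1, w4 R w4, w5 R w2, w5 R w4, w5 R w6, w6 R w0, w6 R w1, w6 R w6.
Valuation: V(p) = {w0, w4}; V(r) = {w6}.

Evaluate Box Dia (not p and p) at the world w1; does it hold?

At w1: Box Dia (not p and p) requires Dia (not p and p) at every successor {w2}.
  Dia (not p and p) fails at w2, so Box Dia (not p and p) is false at w1.
    At w2: Dia (not p and p) requires not p and p at some successor in {w5, w6}.
      At w5: not p and p is false.
      At w6: not p and p is false.
    So Dia (not p and p) is false at w2.

No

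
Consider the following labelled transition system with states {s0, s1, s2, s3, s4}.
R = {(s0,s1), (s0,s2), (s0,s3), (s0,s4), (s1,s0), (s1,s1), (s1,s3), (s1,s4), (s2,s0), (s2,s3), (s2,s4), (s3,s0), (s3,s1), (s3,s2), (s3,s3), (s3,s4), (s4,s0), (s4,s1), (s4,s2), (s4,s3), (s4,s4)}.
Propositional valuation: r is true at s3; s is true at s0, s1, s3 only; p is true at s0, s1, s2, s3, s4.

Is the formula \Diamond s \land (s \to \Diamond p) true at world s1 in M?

At s1: \Diamond s is true, s \to \Diamond p is true, so \Diamond s \land (s \to \Diamond p) is true.
  At s1: \Diamond s requires s at some successor in {s0, s1, s3, s4}.
    s holds at s0, so \Diamond s is true at s1.
  At s1: s is true, \Diamond p is true, so s \to \Diamond p is true.
    At s1: \Diamond p requires p at some successor in {s0, s1, s3, s4}.
      p holds at s0, so \Diamond p is true at s1.

Yes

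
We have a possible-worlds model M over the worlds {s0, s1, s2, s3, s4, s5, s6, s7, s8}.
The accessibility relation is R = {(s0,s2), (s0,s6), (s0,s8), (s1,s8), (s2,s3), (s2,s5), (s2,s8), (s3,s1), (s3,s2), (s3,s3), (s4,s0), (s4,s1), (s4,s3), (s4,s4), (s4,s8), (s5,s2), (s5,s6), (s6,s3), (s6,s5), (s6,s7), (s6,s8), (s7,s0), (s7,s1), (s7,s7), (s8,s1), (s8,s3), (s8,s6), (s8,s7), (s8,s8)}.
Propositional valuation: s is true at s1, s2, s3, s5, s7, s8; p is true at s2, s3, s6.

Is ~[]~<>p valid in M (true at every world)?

Yes

Recall that []ψ holds at a world iff ψ holds at every accessible world, and <>ψ holds iff ψ holds at some accessible world.
Let φ = ~[]~<>p. Evaluate φ at each world:
  s0 (successors {s2, s6, s8}): φ is true.
  s1 (successors {s8}): φ is true.
  s2 (successors {s3, s5, s8}): φ is true.
  s3 (successors {s1, s2, s3}): φ is true.
  s4 (successors {s0, s1, s3, s4, s8}): φ is true.
  s5 (successors {s2, s6}): φ is true.
  s6 (successors {s3, s5, s7, s8}): φ is true.
  s7 (successors {s0, s1, s7}): φ is true.
  s8 (successors {s1, s3, s6, s7, s8}): φ is true.
For instance, at s8:
  At s8: []~<>p is false, so ~[]~<>p is true.
    At s8: []~<>p requires ~<>p at every successor {s1, s3, s6, s7, s8}.
      ~<>p fails at s3, so []~<>p is false at s8.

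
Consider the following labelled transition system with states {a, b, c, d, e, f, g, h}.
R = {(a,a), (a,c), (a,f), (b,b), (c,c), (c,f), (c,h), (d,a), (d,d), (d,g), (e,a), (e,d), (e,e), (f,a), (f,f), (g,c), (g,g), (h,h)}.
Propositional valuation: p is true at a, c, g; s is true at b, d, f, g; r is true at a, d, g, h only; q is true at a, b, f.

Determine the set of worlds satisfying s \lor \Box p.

b, d, f, g

Let φ = s \lor \Box p. Evaluate φ at each world:
  a (successors {a, c, f}): φ is false.
  b (successors {b}): φ is true.
  c (successors {c, f, h}): φ is false.
  d (successors {a, d, g}): φ is true.
  e (successors {a, d, e}): φ is false.
  f (successors {a, f}): φ is true.
  g (successors {c, g}): φ is true.
  h (successors {h}): φ is false.
For instance, at e:
  At e: s is false, \Box p is false, so s \lor \Box p is false.
    At e: \Box p requires p at every successor {a, d, e}.
      p fails at d, so \Box p is false at e.
Satisfying worlds: {b, d, f, g}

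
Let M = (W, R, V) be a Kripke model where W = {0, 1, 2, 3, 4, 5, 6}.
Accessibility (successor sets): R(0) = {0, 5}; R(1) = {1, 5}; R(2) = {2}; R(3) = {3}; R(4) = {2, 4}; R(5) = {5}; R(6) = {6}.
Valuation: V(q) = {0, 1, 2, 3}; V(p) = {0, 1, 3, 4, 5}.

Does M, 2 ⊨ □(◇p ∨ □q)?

Recall that □ψ holds at a world iff ψ holds at every accessible world, and ◇ψ holds iff ψ holds at some accessible world.
At 2: □(◇p ∨ □q) requires ◇p ∨ □q at every successor {2}.
    At 2: ◇p is false, □q is true, so ◇p ∨ □q is true.
      At 2: ◇p requires p at some successor in {2}.
        At 2: p is false.
      So ◇p is false at 2.
      At 2: □q requires q at every successor {2}.
        At 2: q is true.
      So □q is true at 2.
So □(◇p ∨ □q) is true at 2.

Yes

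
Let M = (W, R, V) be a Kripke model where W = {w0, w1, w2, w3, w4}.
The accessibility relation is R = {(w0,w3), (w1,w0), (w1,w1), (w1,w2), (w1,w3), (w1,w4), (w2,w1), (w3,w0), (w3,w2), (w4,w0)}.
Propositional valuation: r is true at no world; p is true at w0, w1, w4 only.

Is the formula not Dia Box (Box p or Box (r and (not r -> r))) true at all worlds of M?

Yes

Let φ = not Dia Box (Box p or Box (r and (not r -> r))). Evaluate φ at each world:
  w0 (successors {w3}): φ is true.
  w1 (successors {w0, w1, w2, w3, w4}): φ is true.
  w2 (successors {w1}): φ is true.
  w3 (successors {w0, w2}): φ is true.
  w4 (successors {w0}): φ is true.
For instance, at w0:
  At w0: Dia Box (Box p or Box (r and (not r -> r))) is false, so not Dia Box (Box p or Box (r and (not r -> r))) is true.
    At w0: Dia Box (Box p or Box (r and (not r -> r))) requires Box (Box p or Box (r and (not r -> r))) at some successor in {w3}.
      At w3: Box (Box p or Box (r and (not r -> r))) is false.
    So Dia Box (Box p or Box (r and (not r -> r))) is false at w0.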